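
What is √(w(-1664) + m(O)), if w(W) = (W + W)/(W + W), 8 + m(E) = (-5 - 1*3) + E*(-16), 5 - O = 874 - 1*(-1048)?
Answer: √30657 ≈ 175.09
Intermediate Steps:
O = -1917 (O = 5 - (874 - 1*(-1048)) = 5 - (874 + 1048) = 5 - 1*1922 = 5 - 1922 = -1917)
m(E) = -16 - 16*E (m(E) = -8 + ((-5 - 1*3) + E*(-16)) = -8 + ((-5 - 3) - 16*E) = -8 + (-8 - 16*E) = -16 - 16*E)
w(W) = 1 (w(W) = (2*W)/((2*W)) = (2*W)*(1/(2*W)) = 1)
√(w(-1664) + m(O)) = √(1 + (-16 - 16*(-1917))) = √(1 + (-16 + 30672)) = √(1 + 30656) = √30657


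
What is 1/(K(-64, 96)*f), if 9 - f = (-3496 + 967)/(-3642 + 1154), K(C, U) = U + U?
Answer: 311/476712 ≈ 0.00065239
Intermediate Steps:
K(C, U) = 2*U
f = 19863/2488 (f = 9 - (-3496 + 967)/(-3642 + 1154) = 9 - (-2529)/(-2488) = 9 - (-2529)*(-1)/2488 = 9 - 1*2529/2488 = 9 - 2529/2488 = 19863/2488 ≈ 7.9835)
1/(K(-64, 96)*f) = 1/(((2*96))*(19863/2488)) = (2488/19863)/192 = (1/192)*(2488/19863) = 311/476712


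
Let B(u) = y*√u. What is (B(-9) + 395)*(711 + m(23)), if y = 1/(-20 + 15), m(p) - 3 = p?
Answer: 291115 - 2211*I/5 ≈ 2.9112e+5 - 442.2*I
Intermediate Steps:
m(p) = 3 + p
y = -⅕ (y = 1/(-5) = -⅕ ≈ -0.20000)
B(u) = -√u/5
(B(-9) + 395)*(711 + m(23)) = (-3*I/5 + 395)*(711 + (3 + 23)) = (-3*I/5 + 395)*(711 + 26) = (-3*I/5 + 395)*737 = (395 - 3*I/5)*737 = 291115 - 2211*I/5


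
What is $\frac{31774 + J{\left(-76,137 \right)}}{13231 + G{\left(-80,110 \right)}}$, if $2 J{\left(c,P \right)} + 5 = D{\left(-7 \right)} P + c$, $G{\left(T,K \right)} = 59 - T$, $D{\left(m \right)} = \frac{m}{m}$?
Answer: $\frac{15901}{6685} \approx 2.3786$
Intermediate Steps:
$D{\left(m \right)} = 1$
$J{\left(c,P \right)} = - \frac{5}{2} + \frac{P}{2} + \frac{c}{2}$ ($J{\left(c,P \right)} = - \frac{5}{2} + \frac{1 P + c}{2} = - \frac{5}{2} + \frac{P + c}{2} = - \frac{5}{2} + \left(\frac{P}{2} + \frac{c}{2}\right) = - \frac{5}{2} + \frac{P}{2} + \frac{c}{2}$)
$\frac{31774 + J{\left(-76,137 \right)}}{13231 + G{\left(-80,110 \right)}} = \frac{31774 + \left(- \frac{5}{2} + \frac{1}{2} \cdot 137 + \frac{1}{2} \left(-76\right)\right)}{13231 + \left(59 - -80\right)} = \frac{31774 - -28}{13231 + \left(59 + 80\right)} = \frac{31774 + 28}{13231 + 139} = \frac{31802}{13370} = 31802 \cdot \frac{1}{13370} = \frac{15901}{6685}$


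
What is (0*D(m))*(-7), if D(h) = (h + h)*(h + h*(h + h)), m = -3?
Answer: 0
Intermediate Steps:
D(h) = 2*h*(h + 2*h**2) (D(h) = (2*h)*(h + h*(2*h)) = (2*h)*(h + 2*h**2) = 2*h*(h + 2*h**2))
(0*D(m))*(-7) = (0*((-3)**2*(2 + 4*(-3))))*(-7) = (0*(9*(2 - 12)))*(-7) = (0*(9*(-10)))*(-7) = (0*(-90))*(-7) = 0*(-7) = 0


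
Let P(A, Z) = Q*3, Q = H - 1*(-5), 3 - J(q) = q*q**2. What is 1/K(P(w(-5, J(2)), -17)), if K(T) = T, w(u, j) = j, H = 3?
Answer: 1/24 ≈ 0.041667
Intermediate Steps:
J(q) = 3 - q**3 (J(q) = 3 - q*q**2 = 3 - q**3)
Q = 8 (Q = 3 - 1*(-5) = 3 + 5 = 8)
P(A, Z) = 24 (P(A, Z) = 8*3 = 24)
1/K(P(w(-5, J(2)), -17)) = 1/24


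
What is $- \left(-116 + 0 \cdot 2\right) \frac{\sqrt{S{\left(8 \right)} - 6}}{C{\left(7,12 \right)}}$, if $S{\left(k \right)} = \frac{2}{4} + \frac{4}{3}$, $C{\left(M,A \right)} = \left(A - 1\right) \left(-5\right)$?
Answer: $- \frac{58 i \sqrt{6}}{33} \approx - 4.3052 i$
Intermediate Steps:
$C{\left(M,A \right)} = 5 - 5 A$ ($C{\left(M,A \right)} = \left(-1 + A\right) \left(-5\right) = 5 - 5 A$)
$S{\left(k \right)} = \frac{11}{6}$ ($S{\left(k \right)} = 2 \cdot \frac{1}{4} + 4 \cdot \frac{1}{3} = \frac{1}{2} + \frac{4}{3} = \frac{11}{6}$)
$- \left(-116 + 0 \cdot 2\right) \frac{\sqrt{S{\left(8 \right)} - 6}}{C{\left(7,12 \right)}} = - \left(-116 + 0 \cdot 2\right) \frac{\sqrt{\frac{11}{6} - 6}}{5 - 60} = - \left(-116 + 0\right) \frac{\sqrt{- \frac{25}{6}}}{5 - 60} = - \left(-116\right) \frac{\frac{5}{6} i \sqrt{6}}{-55} = - \left(-116\right) \frac{5 i \sqrt{6}}{6} \left(- \frac{1}{55}\right) = - \left(-116\right) \left(- \frac{i \sqrt{6}}{66}\right) = - \frac{58 i \sqrt{6}}{33}$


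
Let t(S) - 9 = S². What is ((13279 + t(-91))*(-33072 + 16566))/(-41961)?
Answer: 118672638/13987 ≈ 8484.5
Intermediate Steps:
t(S) = 9 + S²
((13279 + t(-91))*(-33072 + 16566))/(-41961) = ((13279 + (9 + (-91)²))*(-33072 + 16566))/(-41961) = ((13279 + (9 + 8281))*(-16506))*(-1/41961) = ((13279 + 8290)*(-16506))*(-1/41961) = (21569*(-16506))*(-1/41961) = -356017914*(-1/41961) = 118672638/13987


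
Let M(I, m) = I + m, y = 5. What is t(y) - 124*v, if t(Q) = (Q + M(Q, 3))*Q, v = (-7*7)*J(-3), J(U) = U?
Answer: -18163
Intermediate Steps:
v = 147 (v = -7*7*(-3) = -49*(-3) = 147)
t(Q) = Q*(3 + 2*Q) (t(Q) = (Q + (Q + 3))*Q = (Q + (3 + Q))*Q = (3 + 2*Q)*Q = Q*(3 + 2*Q))
t(y) - 124*v = 5*(3 + 2*5) - 124*147 = 5*(3 + 10) - 18228 = 5*13 - 18228 = 65 - 18228 = -18163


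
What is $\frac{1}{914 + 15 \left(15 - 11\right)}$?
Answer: $\frac{1}{974} \approx 0.0010267$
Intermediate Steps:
$\frac{1}{914 + 15 \left(15 - 11\right)} = \frac{1}{914 + 15 \cdot 4} = \frac{1}{914 + 60} = \frac{1}{974}$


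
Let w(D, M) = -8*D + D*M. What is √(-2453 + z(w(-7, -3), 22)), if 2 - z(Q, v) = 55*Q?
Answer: I*√6686 ≈ 81.768*I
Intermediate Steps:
z(Q, v) = 2 - 55*Q
√(-2453 + z(w(-7, -3), 22)) = √(-2453 + (2 - (-385)*(-8 - 3))) = √(-2453 + (2 - (-385)*(-11))) = √(-2453 + (2 - 55*77)) = √(-2453 + (2 - 4235)) = √(-2453 - 4233) = √(-6686) = I*√6686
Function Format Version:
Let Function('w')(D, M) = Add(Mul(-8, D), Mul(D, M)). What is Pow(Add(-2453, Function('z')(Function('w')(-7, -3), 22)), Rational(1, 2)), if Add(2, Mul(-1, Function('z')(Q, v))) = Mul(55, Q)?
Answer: Mul(I, Pow(6686, Rational(1, 2))) ≈ Mul(81.768, I)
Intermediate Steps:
Function('z')(Q, v) = Add(2, Mul(-55, Q)) (Function('z')(Q, v) = Add(2, Mul(-1, Mul(55, Q))) = Add(2, Mul(-55, Q)))
Pow(Add(-2453, Function('z')(Function('w')(-7, -3), 22)), Rational(1, 2)) = Pow(Add(-2453, Add(2, Mul(-55, Mul(-7, Add(-8, -3))))), Rational(1, 2)) = Pow(Add(-2453, Add(2, Mul(-55, Mul(-7, -11)))), Rational(1, 2)) = Pow(Add(-2453, Add(2, Mul(-55, 77))), Rational(1, 2)) = Pow(Add(-2453, Add(2, -4235)), Rational(1, 2)) = Pow(Add(-2453, -4233), Rational(1, 2)) = Pow(-6686, Rational(1, 2)) = Mul(I, Pow(6686, Rational(1, 2)))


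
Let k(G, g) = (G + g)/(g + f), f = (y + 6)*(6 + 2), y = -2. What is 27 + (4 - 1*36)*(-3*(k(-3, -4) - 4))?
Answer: -381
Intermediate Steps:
f = 32 (f = (-2 + 6)*(6 + 2) = 4*8 = 32)
k(G, g) = (G + g)/(32 + g) (k(G, g) = (G + g)/(g + 32) = (G + g)/(32 + g))
27 + (4 - 1*36)*(-3*(k(-3, -4) - 4)) = 27 + (4 - 1*36)*(-3*((-3 - 4)/(32 - 4) - 4)) = 27 + (4 - 36)*(-3*(-7/28 - 4)) = 27 - (-96)*((1/28)*(-7) - 4) = 27 - (-96)*(-¼ - 4) = 27 - (-96)*(-17)/4 = 27 - 32*51/4 = 27 - 408 = -381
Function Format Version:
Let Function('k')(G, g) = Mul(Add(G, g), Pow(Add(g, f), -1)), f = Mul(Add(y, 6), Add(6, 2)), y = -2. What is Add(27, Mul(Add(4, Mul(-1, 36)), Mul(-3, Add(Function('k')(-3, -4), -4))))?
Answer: -381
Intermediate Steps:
f = 32 (f = Mul(Add(-2, 6), Add(6, 2)) = Mul(4, 8) = 32)
Function('k')(G, g) = Mul(Pow(Add(32, g), -1), Add(G, g)) (Function('k')(G, g) = Mul(Add(G, g), Pow(Add(g, 32), -1)) = Mul(Add(G, g), Pow(Add(32, g), -1)) = Mul(Pow(Add(32, g), -1), Add(G, g)))
Add(27, Mul(Add(4, Mul(-1, 36)), Mul(-3, Add(Function('k')(-3, -4), -4)))) = Add(27, Mul(Add(4, Mul(-1, 36)), Mul(-3, Add(Mul(Pow(Add(32, -4), -1), Add(-3, -4)), -4)))) = Add(27, Mul(Add(4, -36), Mul(-3, Add(Mul(Pow(28, -1), -7), -4)))) = Add(27, Mul(-32, Mul(-3, Add(Mul(Rational(1, 28), -7), -4)))) = Add(27, Mul(-32, Mul(-3, Add(Rational(-1, 4), -4)))) = Add(27, Mul(-32, Mul(-3, Rational(-17, 4)))) = Add(27, Mul(-32, Rational(51, 4))) = Add(27, -408) = -381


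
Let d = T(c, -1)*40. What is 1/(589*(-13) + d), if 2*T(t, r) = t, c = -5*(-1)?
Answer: -1/7557 ≈ -0.00013233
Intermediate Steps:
c = 5
T(t, r) = t/2
d = 100 (d = ((½)*5)*40 = (5/2)*40 = 100)
1/(589*(-13) + d) = 1/(589*(-13) + 100) = 1/(-7657 + 100) = 1/(-7557) = -1/7557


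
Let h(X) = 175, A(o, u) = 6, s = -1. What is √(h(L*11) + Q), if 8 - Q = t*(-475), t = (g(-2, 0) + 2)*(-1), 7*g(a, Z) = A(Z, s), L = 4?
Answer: I*√57533/7 ≈ 34.266*I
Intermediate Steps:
g(a, Z) = 6/7 (g(a, Z) = (⅐)*6 = 6/7)
t = -20/7 (t = (6/7 + 2)*(-1) = (20/7)*(-1) = -20/7 ≈ -2.8571)
Q = -9444/7 (Q = 8 - (-20)*(-475)/7 = 8 - 1*9500/7 = 8 - 9500/7 = -9444/7 ≈ -1349.1)
√(h(L*11) + Q) = √(175 - 9444/7) = √(-8219/7) = I*√57533/7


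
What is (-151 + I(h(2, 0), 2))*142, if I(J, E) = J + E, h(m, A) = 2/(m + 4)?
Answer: -63332/3 ≈ -21111.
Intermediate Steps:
h(m, A) = 2/(4 + m)
I(J, E) = E + J
(-151 + I(h(2, 0), 2))*142 = (-151 + (2 + 2/(4 + 2)))*142 = (-151 + (2 + 2/6))*142 = (-151 + (2 + 2*(1/6)))*142 = (-151 + (2 + 1/3))*142 = (-151 + 7/3)*142 = -446/3*142 = -63332/3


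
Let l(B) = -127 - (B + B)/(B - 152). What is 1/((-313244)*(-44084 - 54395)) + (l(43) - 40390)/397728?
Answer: -11352734125773545/111444286801401696 ≈ -0.10187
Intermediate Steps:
l(B) = -127 - 2*B/(-152 + B)
1/((-313244)*(-44084 - 54395)) + (l(43) - 40390)/397728 = 1/((-313244)*(-44084 - 54395)) + ((19304 - 129*43)/(-152 + 43) - 40390)/397728 = -1/313244/(-98479) + ((19304 - 5547)/(-109) - 40390)*(1/397728) = -1/313244*(-1/98479) + (-1/109*13757 - 40390)*(1/397728) = 1/30847955876 + (-13757/109 - 40390)*(1/397728) = 1/30847955876 - 4416267/109*1/397728 = 1/30847955876 - 1472089/14450784 = -11352734125773545/111444286801401696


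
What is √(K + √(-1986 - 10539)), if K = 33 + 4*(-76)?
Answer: √(-271 + 5*I*√501) ≈ 3.3316 + 16.796*I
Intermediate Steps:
K = -271 (K = 33 - 304 = -271)
√(K + √(-1986 - 10539)) = √(-271 + √(-1986 - 10539)) = √(-271 + √(-12525)) = √(-271 + 5*I*√501)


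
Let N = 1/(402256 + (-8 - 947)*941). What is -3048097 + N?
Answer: -1513072302704/496399 ≈ -3.0481e+6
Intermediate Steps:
N = -1/496399 (N = 1/(402256 - 955*941) = 1/(402256 - 898655) = 1/(-496399) = -1/496399 ≈ -2.0145e-6)
-3048097 + N = -3048097 - 1/496399 = -1513072302704/496399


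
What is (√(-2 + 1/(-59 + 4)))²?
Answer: -111/55 ≈ -2.0182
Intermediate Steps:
(√(-2 + 1/(-59 + 4)))² = (√(-2 + 1/(-55)))² = (√(-2 - 1/55))² = (√(-111/55))² = (I*√6105/55)² = -111/55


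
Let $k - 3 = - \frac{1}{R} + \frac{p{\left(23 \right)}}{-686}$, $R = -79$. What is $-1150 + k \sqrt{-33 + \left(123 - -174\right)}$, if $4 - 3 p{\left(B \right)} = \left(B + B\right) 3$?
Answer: $-1150 + \frac{500390 \sqrt{66}}{81291} \approx -1100.0$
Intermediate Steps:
$p{\left(B \right)} = \frac{4}{3} - 2 B$ ($p{\left(B \right)} = \frac{4}{3} - \frac{\left(B + B\right) 3}{3} = \frac{4}{3} - \frac{2 B 3}{3} = \frac{4}{3} - \frac{6 B}{3} = \frac{4}{3} - 2 B$)
$k = \frac{250195}{81291}$ ($k = 3 - \left(- \frac{1}{79} - \frac{\frac{4}{3} - 46}{-686}\right) = 3 - \left(- \frac{1}{79} - \left(\frac{4}{3} - 46\right) \left(- \frac{1}{686}\right)\right) = 3 + \left(\frac{1}{79} - - \frac{67}{1029}\right) = 3 + \left(\frac{1}{79} + \frac{67}{1029}\right) = 3 + \frac{6322}{81291} = \frac{250195}{81291} \approx 3.0778$)
$-1150 + k \sqrt{-33 + \left(123 - -174\right)} = -1150 + \frac{250195 \sqrt{-33 + \left(123 - -174\right)}}{81291} = -1150 + \frac{250195 \sqrt{-33 + \left(123 + 174\right)}}{81291} = -1150 + \frac{250195 \sqrt{-33 + 297}}{81291} = -1150 + \frac{250195 \sqrt{264}}{81291} = -1150 + \frac{250195 \cdot 2 \sqrt{66}}{81291} = -1150 + \frac{500390 \sqrt{66}}{81291}$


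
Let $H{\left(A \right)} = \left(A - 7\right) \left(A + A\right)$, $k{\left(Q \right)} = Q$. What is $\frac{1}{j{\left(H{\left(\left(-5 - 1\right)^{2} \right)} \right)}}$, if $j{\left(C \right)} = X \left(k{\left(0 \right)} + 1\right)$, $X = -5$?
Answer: $- \frac{1}{5} \approx -0.2$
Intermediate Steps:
$H{\left(A \right)} = 2 A \left(-7 + A\right)$ ($H{\left(A \right)} = \left(-7 + A\right) 2 A = 2 A \left(-7 + A\right)$)
$j{\left(C \right)} = -5$ ($j{\left(C \right)} = - 5 \left(0 + 1\right) = \left(-5\right) 1 = -5$)
$\frac{1}{j{\left(H{\left(\left(-5 - 1\right)^{2} \right)} \right)}} = \frac{1}{-5} = - \frac{1}{5}$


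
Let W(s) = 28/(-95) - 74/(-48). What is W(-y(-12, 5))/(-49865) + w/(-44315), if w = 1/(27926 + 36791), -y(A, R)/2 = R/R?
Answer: -1630729928393/65212341885886200 ≈ -2.5006e-5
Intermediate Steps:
y(A, R) = -2 (y(A, R) = -2*R/R = -2*1 = -2)
W(s) = 2843/2280 (W(s) = 28*(-1/95) - 74*(-1/48) = -28/95 + 37/24 = 2843/2280)
w = 1/64717 ≈ 1.5452e-5
W(-y(-12, 5))/(-49865) + w/(-44315) = (2843/2280)/(-49865) + (1/64717)/(-44315) = (2843/2280)*(-1/49865) + (1/64717)*(-1/44315) = -2843/113692200 - 1/2867933855 = -1630729928393/65212341885886200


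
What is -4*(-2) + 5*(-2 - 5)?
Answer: -27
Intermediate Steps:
-4*(-2) + 5*(-2 - 5) = 8 + 5*(-7) = 8 - 35 = -27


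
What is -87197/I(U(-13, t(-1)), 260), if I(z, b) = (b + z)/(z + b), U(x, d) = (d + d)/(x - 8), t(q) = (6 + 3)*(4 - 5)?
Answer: -87197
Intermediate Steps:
t(q) = -9 (t(q) = 9*(-1) = -9)
U(x, d) = 2*d/(-8 + x) (U(x, d) = (2*d)/(-8 + x) = 2*d/(-8 + x))
I(z, b) = 1 (I(z, b) = (b + z)/(b + z) = 1)
-87197/I(U(-13, t(-1)), 260) = -87197/1 = -87197*1 = -87197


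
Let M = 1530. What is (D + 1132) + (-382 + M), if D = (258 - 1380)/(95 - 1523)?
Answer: 31931/14 ≈ 2280.8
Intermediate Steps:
D = 11/14 (D = -1122/(-1428) = -1122*(-1/1428) = 11/14 ≈ 0.78571)
(D + 1132) + (-382 + M) = (11/14 + 1132) + (-382 + 1530) = 15859/14 + 1148 = 31931/14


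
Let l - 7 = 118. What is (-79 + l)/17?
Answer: 46/17 ≈ 2.7059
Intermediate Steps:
l = 125 (l = 7 + 118 = 125)
(-79 + l)/17 = (-79 + 125)/17 = 46*(1/17) = 46/17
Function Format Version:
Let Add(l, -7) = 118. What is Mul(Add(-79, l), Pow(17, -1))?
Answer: Rational(46, 17) ≈ 2.7059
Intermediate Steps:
l = 125 (l = Add(7, 118) = 125)
Mul(Add(-79, l), Pow(17, -1)) = Mul(Add(-79, 125), Pow(17, -1)) = Mul(46, Rational(1, 17)) = Rational(46, 17)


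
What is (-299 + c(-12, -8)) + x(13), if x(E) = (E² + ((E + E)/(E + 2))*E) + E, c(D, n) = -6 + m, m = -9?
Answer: -1642/15 ≈ -109.47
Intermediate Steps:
c(D, n) = -15 (c(D, n) = -6 - 9 = -15)
x(E) = E + E² + 2*E²/(2 + E) (x(E) = (E² + ((2*E)/(2 + E))*E) + E = (E² + (2*E/(2 + E))*E) + E = (E² + 2*E²/(2 + E)) + E = E + E² + 2*E²/(2 + E))
(-299 + c(-12, -8)) + x(13) = (-299 - 15) + 13*(2 + 13² + 5*13)/(2 + 13) = -314 + 13*(2 + 169 + 65)/15 = -314 + 13*(1/15)*236 = -314 + 3068/15 = -1642/15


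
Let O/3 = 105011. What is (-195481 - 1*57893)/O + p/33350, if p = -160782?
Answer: -9850276451/1751058425 ≈ -5.6253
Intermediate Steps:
O = 315033 (O = 3*105011 = 315033)
(-195481 - 1*57893)/O + p/33350 = (-195481 - 1*57893)/315033 - 160782/33350 = (-195481 - 57893)*(1/315033) - 160782*1/33350 = -253374*1/315033 - 80391/16675 = -84458/105011 - 80391/16675 = -9850276451/1751058425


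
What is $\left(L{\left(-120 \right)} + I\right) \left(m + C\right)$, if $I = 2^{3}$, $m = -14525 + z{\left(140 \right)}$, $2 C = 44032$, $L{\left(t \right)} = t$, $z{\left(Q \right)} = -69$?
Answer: $-831264$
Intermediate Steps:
$C = 22016$ ($C = \frac{1}{2} \cdot 44032 = 22016$)
$m = -14594$ ($m = -14525 - 69 = -14594$)
$I = 8$
$\left(L{\left(-120 \right)} + I\right) \left(m + C\right) = \left(-120 + 8\right) \left(-14594 + 22016\right) = \left(-112\right) 7422 = -831264$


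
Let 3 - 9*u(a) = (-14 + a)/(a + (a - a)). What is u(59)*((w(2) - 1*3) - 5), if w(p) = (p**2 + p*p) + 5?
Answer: 220/177 ≈ 1.2429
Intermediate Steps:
u(a) = 1/3 - (-14 + a)/(9*a) (u(a) = 1/3 - (-14 + a)/(9*(a + (a - a))) = 1/3 - (-14 + a)/(9*(a + 0)) = 1/3 - (-14 + a)/(9*a))
w(p) = 5 + 2*p**2 (w(p) = (p**2 + p**2) + 5 = 2*p**2 + 5 = 5 + 2*p**2)
u(59)*((w(2) - 1*3) - 5) = ((2/9)*(7 + 59)/59)*(((5 + 2*2**2) - 1*3) - 5) = ((2/9)*(1/59)*66)*(((5 + 2*4) - 3) - 5) = 44*(((5 + 8) - 3) - 5)/177 = 44*((13 - 3) - 5)/177 = 44*(10 - 5)/177 = (44/177)*5 = 220/177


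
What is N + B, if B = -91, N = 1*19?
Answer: -72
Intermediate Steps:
N = 19
N + B = 19 - 91 = -72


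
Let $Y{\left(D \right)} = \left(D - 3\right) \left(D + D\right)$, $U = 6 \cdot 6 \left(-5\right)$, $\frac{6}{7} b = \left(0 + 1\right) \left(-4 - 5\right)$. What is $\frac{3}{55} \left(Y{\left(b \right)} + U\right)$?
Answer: $\frac{621}{110} \approx 5.6455$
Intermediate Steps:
$b = - \frac{21}{2}$ ($b = \frac{7 \left(0 + 1\right) \left(-4 - 5\right)}{6} = \frac{7 \cdot 1 \left(-9\right)}{6} = \frac{7}{6} \left(-9\right) = - \frac{21}{2} \approx -10.5$)
$U = -180$ ($U = 36 \left(-5\right) = -180$)
$Y{\left(D \right)} = 2 D \left(-3 + D\right)$ ($Y{\left(D \right)} = \left(-3 + D\right) 2 D = 2 D \left(-3 + D\right)$)
$\frac{3}{55} \left(Y{\left(b \right)} + U\right) = \frac{3}{55} \left(2 \left(- \frac{21}{2}\right) \left(-3 - \frac{21}{2}\right) - 180\right) = 3 \cdot \frac{1}{55} \left(2 \left(- \frac{21}{2}\right) \left(- \frac{27}{2}\right) - 180\right) = \frac{3 \left(\frac{567}{2} - 180\right)}{55} = \frac{3}{55} \cdot \frac{207}{2} = \frac{621}{110}$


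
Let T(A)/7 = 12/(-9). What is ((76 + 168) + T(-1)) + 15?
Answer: 749/3 ≈ 249.67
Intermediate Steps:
T(A) = -28/3 (T(A) = 7*(12/(-9)) = 7*(12*(-⅑)) = 7*(-4/3) = -28/3)
((76 + 168) + T(-1)) + 15 = ((76 + 168) - 28/3) + 15 = (244 - 28/3) + 15 = 704/3 + 15 = 749/3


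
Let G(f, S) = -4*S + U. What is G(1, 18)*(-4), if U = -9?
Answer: 324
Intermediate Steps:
G(f, S) = -9 - 4*S (G(f, S) = -4*S - 9 = -9 - 4*S)
G(1, 18)*(-4) = (-9 - 4*18)*(-4) = (-9 - 72)*(-4) = -81*(-4) = 324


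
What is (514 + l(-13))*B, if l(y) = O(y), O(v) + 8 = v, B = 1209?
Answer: 596037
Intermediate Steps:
O(v) = -8 + v
l(y) = -8 + y
(514 + l(-13))*B = (514 + (-8 - 13))*1209 = (514 - 21)*1209 = 493*1209 = 596037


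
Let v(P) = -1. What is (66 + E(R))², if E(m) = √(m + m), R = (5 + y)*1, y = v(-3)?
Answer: 4364 + 264*√2 ≈ 4737.4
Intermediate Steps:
y = -1
R = 4 (R = (5 - 1)*1 = 4*1 = 4)
E(m) = √2*√m (E(m) = √(2*m) = √2*√m)
(66 + E(R))² = (66 + √2*√4)² = (66 + √2*2)² = (66 + 2*√2)²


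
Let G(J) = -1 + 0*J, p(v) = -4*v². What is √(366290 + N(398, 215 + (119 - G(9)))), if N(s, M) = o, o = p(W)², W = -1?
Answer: √366306 ≈ 605.23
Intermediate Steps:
G(J) = -1 (G(J) = -1 + 0 = -1)
o = 16 (o = (-4*(-1)²)² = (-4*1)² = (-4)² = 16)
N(s, M) = 16
√(366290 + N(398, 215 + (119 - G(9)))) = √(366290 + 16) = √366306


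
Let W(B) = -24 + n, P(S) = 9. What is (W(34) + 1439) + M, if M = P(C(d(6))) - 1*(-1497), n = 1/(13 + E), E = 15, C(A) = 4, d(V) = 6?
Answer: 81789/28 ≈ 2921.0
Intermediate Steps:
n = 1/28 (n = 1/(13 + 15) = 1/28 ≈ 0.035714)
M = 1506 (M = 9 - 1*(-1497) = 9 + 1497 = 1506)
W(B) = -671/28 (W(B) = -24 + 1/28 = -671/28)
(W(34) + 1439) + M = (-671/28 + 1439) + 1506 = 39621/28 + 1506 = 81789/28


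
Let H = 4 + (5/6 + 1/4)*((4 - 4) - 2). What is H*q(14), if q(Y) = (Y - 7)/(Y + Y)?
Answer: 11/24 ≈ 0.45833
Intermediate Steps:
q(Y) = (-7 + Y)/(2*Y) (q(Y) = (-7 + Y)/((2*Y)) = (-7 + Y)*(1/(2*Y)) = (-7 + Y)/(2*Y))
H = 11/6 (H = 4 + (5*(⅙) + 1*(¼))*(0 - 2) = 4 + (⅚ + ¼)*(-2) = 4 + (13/12)*(-2) = 4 - 13/6 = 11/6 ≈ 1.8333)
H*q(14) = 11*((½)*(-7 + 14)/14)/6 = 11*((½)*(1/14)*7)/6 = (11/6)*(¼) = 11/24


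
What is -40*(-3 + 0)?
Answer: 120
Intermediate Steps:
-40*(-3 + 0) = -40*(-3) = -8*(-15) = 120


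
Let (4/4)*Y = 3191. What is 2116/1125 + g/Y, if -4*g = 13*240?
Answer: 5874656/3589875 ≈ 1.6365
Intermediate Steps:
Y = 3191
g = -780 (g = -13*240/4 = -¼*3120 = -780)
2116/1125 + g/Y = 2116/1125 - 780/3191 = 5874656/3589875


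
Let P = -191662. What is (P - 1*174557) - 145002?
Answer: -511221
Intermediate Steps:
(P - 1*174557) - 145002 = (-191662 - 1*174557) - 145002 = (-191662 - 174557) - 145002 = -366219 - 145002 = -511221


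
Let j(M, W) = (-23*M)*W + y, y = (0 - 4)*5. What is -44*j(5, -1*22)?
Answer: -110440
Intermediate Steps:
y = -20 (y = -4*5 = -20)
j(M, W) = -20 - 23*M*W (j(M, W) = (-23*M)*W - 20 = -23*M*W - 20 = -20 - 23*M*W)
-44*j(5, -1*22) = -44*(-20 - 23*5*(-1*22)) = -44*(-20 - 23*5*(-22)) = -44*(-20 + 2530) = -44*2510 = -110440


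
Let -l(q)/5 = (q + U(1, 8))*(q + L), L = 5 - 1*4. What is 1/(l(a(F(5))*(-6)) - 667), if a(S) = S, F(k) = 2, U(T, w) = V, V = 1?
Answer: -1/1272 ≈ -0.00078616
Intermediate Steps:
U(T, w) = 1
L = 1 (L = 5 - 4 = 1)
l(q) = -5*(1 + q)² (l(q) = -5*(q + 1)*(q + 1) = -5*(1 + q)*(1 + q) = -5*(1 + q)²)
1/(l(a(F(5))*(-6)) - 667) = 1/((-5 - 20*(-6) - 5*(2*(-6))²) - 667) = 1/((-5 - 10*(-12) - 5*(-12)²) - 667) = 1/((-5 + 120 - 5*144) - 667) = 1/((-5 + 120 - 720) - 667) = 1/(-605 - 667) = 1/(-1272) = -1/1272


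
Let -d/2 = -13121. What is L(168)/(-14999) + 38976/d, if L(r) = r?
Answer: 290096184/196801879 ≈ 1.4741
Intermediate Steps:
d = 26242 (d = -2*(-13121) = 26242)
L(168)/(-14999) + 38976/d = 168/(-14999) + 38976/26242 = 168*(-1/14999) + 38976*(1/26242) = -168/14999 + 19488/13121 = 290096184/196801879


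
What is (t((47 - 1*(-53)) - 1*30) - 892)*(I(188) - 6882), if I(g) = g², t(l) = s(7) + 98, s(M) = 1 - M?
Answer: -22769600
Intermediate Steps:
t(l) = 92 (t(l) = (1 - 1*7) + 98 = (1 - 7) + 98 = -6 + 98 = 92)
(t((47 - 1*(-53)) - 1*30) - 892)*(I(188) - 6882) = (92 - 892)*(188² - 6882) = -800*(35344 - 6882) = -800*28462 = -22769600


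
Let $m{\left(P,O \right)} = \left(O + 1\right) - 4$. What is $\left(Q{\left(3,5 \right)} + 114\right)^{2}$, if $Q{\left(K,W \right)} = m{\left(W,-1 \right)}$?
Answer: $12100$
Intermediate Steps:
$m{\left(P,O \right)} = -3 + O$ ($m{\left(P,O \right)} = \left(1 + O\right) - 4 = -3 + O$)
$Q{\left(K,W \right)} = -4$ ($Q{\left(K,W \right)} = -3 - 1 = -4$)
$\left(Q{\left(3,5 \right)} + 114\right)^{2} = \left(-4 + 114\right)^{2} = 110^{2} = 12100$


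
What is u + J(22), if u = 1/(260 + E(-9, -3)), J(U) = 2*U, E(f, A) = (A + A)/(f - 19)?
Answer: 160306/3643 ≈ 44.004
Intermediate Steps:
E(f, A) = 2*A/(-19 + f) (E(f, A) = (2*A)/(-19 + f) = 2*A/(-19 + f))
u = 14/3643 (u = 1/(260 + 2*(-3)/(-19 - 9)) = 1/(260 + 2*(-3)/(-28)) = 1/(260 + 2*(-3)*(-1/28)) = 1/(260 + 3/14) = 1/(3643/14) = 14/3643 ≈ 0.0038430)
u + J(22) = 14/3643 + 2*22 = 14/3643 + 44 = 160306/3643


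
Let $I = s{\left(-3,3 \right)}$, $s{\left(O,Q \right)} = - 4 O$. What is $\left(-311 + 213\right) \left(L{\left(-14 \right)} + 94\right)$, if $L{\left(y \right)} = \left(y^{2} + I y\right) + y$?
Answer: $-10584$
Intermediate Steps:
$I = 12$ ($I = \left(-4\right) \left(-3\right) = 12$)
$L{\left(y \right)} = y^{2} + 13 y$ ($L{\left(y \right)} = \left(y^{2} + 12 y\right) + y = y^{2} + 13 y$)
$\left(-311 + 213\right) \left(L{\left(-14 \right)} + 94\right) = \left(-311 + 213\right) \left(- 14 \left(13 - 14\right) + 94\right) = - 98 \left(\left(-14\right) \left(-1\right) + 94\right) = - 98 \left(14 + 94\right) = \left(-98\right) 108 = -10584$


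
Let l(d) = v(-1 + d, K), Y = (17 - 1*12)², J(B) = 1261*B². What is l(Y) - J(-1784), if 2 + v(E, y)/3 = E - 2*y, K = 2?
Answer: -4013329162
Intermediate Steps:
Y = 25 (Y = (17 - 12)² = 5² = 25)
v(E, y) = -6 - 6*y + 3*E (v(E, y) = -6 + 3*(E - 2*y) = -6 + (-6*y + 3*E) = -6 - 6*y + 3*E)
l(d) = -21 + 3*d (l(d) = -6 - 6*2 + 3*(-1 + d) = -6 - 12 + (-3 + 3*d) = -21 + 3*d)
l(Y) - J(-1784) = (-21 + 3*25) - 1261*(-1784)² = (-21 + 75) - 1261*3182656 = 54 - 1*4013329216 = 54 - 4013329216 = -4013329162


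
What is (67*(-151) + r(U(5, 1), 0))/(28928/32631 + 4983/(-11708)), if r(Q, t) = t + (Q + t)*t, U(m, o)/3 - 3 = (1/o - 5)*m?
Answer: -3865136598516/176088751 ≈ -21950.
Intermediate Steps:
U(m, o) = 9 + 3*m*(-5 + 1/o) (U(m, o) = 9 + 3*((1/o - 5)*m) = 9 + 3*((-5 + 1/o)*m) = 9 + 3*(m*(-5 + 1/o)) = 9 + 3*m*(-5 + 1/o))
r(Q, t) = t + t*(Q + t)
(67*(-151) + r(U(5, 1), 0))/(28928/32631 + 4983/(-11708)) = (67*(-151) + 0*(1 + (9 - 15*5 + 3*5/1) + 0))/(28928/32631 + 4983/(-11708)) = (-10117 + 0*(1 + (9 - 75 + 3*5*1) + 0))/(28928*(1/32631) + 4983*(-1/11708)) = (-10117 + 0*(1 + (9 - 75 + 15) + 0))/(28928/32631 - 4983/11708) = (-10117 + 0*(1 - 51 + 0))/(176088751/382043748) = (-10117 + 0*(-50))*(382043748/176088751) = (-10117 + 0)*(382043748/176088751) = -10117*382043748/176088751 = -3865136598516/176088751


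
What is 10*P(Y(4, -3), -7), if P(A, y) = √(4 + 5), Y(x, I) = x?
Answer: 30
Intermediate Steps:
P(A, y) = 3 (P(A, y) = √9 = 3)
10*P(Y(4, -3), -7) = 10*3 = 30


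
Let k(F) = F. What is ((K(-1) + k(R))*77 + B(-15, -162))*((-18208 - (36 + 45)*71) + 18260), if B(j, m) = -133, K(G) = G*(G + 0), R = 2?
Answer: -558502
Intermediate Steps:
K(G) = G² (K(G) = G*G = G²)
((K(-1) + k(R))*77 + B(-15, -162))*((-18208 - (36 + 45)*71) + 18260) = (((-1)² + 2)*77 - 133)*((-18208 - (36 + 45)*71) + 18260) = ((1 + 2)*77 - 133)*((-18208 - 81*71) + 18260) = (3*77 - 133)*((-18208 - 1*5751) + 18260) = (231 - 133)*((-18208 - 5751) + 18260) = 98*(-23959 + 18260) = 98*(-5699) = -558502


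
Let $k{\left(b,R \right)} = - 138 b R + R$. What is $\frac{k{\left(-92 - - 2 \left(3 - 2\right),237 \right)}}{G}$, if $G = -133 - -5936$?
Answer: $\frac{2943777}{5803} \approx 507.29$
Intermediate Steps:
$k{\left(b,R \right)} = R - 138 R b$ ($k{\left(b,R \right)} = - 138 R b + R = R - 138 R b$)
$G = 5803$ ($G = -133 + 5936 = 5803$)
$\frac{k{\left(-92 - - 2 \left(3 - 2\right),237 \right)}}{G} = \frac{237 \left(1 - 138 \left(-92 - - 2 \left(3 - 2\right)\right)\right)}{5803} = 237 \left(1 - 138 \left(-92 - \left(-2\right) 1\right)\right) \frac{1}{5803} = 237 \left(1 - 138 \left(-92 - -2\right)\right) \frac{1}{5803} = 237 \left(1 - 138 \left(-92 + 2\right)\right) \frac{1}{5803} = 237 \left(1 - -12420\right) \frac{1}{5803} = 237 \left(1 + 12420\right) \frac{1}{5803} = 237 \cdot 12421 \cdot \frac{1}{5803} = 2943777 \cdot \frac{1}{5803} = \frac{2943777}{5803}$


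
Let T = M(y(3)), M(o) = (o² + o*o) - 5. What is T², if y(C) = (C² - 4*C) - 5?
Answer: 15129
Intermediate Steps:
y(C) = -5 + C² - 4*C
M(o) = -5 + 2*o² (M(o) = (o² + o²) - 5 = 2*o² - 5 = -5 + 2*o²)
T = 123 (T = -5 + 2*(-5 + 3² - 4*3)² = -5 + 2*(-5 + 9 - 12)² = -5 + 2*(-8)² = -5 + 2*64 = -5 + 128 = 123)
T² = 123² = 15129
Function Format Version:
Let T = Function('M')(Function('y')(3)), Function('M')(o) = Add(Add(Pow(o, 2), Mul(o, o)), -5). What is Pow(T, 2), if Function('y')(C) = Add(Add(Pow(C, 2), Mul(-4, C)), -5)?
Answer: 15129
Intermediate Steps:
Function('y')(C) = Add(-5, Pow(C, 2), Mul(-4, C))
Function('M')(o) = Add(-5, Mul(2, Pow(o, 2))) (Function('M')(o) = Add(Add(Pow(o, 2), Pow(o, 2)), -5) = Add(Mul(2, Pow(o, 2)), -5) = Add(-5, Mul(2, Pow(o, 2))))
T = 123 (T = Add(-5, Mul(2, Pow(Add(-5, Pow(3, 2), Mul(-4, 3)), 2))) = Add(-5, Mul(2, Pow(Add(-5, 9, -12), 2))) = Add(-5, Mul(2, Pow(-8, 2))) = Add(-5, Mul(2, 64)) = Add(-5, 128) = 123)
Pow(T, 2) = Pow(123, 2) = 15129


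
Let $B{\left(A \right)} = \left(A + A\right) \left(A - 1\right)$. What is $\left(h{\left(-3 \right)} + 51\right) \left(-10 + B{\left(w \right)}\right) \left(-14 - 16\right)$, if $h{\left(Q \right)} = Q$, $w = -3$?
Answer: $-20160$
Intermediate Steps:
$B{\left(A \right)} = 2 A \left(-1 + A\right)$
$\left(h{\left(-3 \right)} + 51\right) \left(-10 + B{\left(w \right)}\right) \left(-14 - 16\right) = \left(-3 + 51\right) \left(-10 + 2 \left(-3\right) \left(-1 - 3\right)\right) \left(-14 - 16\right) = 48 \left(-10 + 2 \left(-3\right) \left(-4\right)\right) \left(-30\right) = 48 \left(-10 + 24\right) \left(-30\right) = 48 \cdot 14 \left(-30\right) = 48 \left(-420\right) = -20160$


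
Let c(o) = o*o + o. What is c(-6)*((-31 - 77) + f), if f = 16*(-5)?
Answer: -5640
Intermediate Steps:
f = -80
c(o) = o + o² (c(o) = o² + o = o + o²)
c(-6)*((-31 - 77) + f) = (-6*(1 - 6))*((-31 - 77) - 80) = (-6*(-5))*(-108 - 80) = 30*(-188) = -5640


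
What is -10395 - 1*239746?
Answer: -250141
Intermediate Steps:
-10395 - 1*239746 = -10395 - 239746 = -250141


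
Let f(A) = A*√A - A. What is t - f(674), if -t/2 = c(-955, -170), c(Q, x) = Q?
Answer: 2584 - 674*√674 ≈ -14914.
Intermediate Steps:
t = 1910 (t = -2*(-955) = 1910)
f(A) = A^(3/2) - A
t - f(674) = 1910 - (674^(3/2) - 1*674) = 1910 - (674*√674 - 674) = 1910 - (-674 + 674*√674) = 1910 + (674 - 674*√674) = 2584 - 674*√674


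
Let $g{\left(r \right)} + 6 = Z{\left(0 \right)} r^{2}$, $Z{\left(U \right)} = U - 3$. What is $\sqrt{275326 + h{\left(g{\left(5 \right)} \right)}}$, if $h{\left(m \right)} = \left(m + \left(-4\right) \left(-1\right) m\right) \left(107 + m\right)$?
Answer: $14 \sqrt{1351} \approx 514.58$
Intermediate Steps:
$Z{\left(U \right)} = -3 + U$
$g{\left(r \right)} = -6 - 3 r^{2}$ ($g{\left(r \right)} = -6 + \left(-3 + 0\right) r^{2} = -6 - 3 r^{2}$)
$h{\left(m \right)} = 5 m \left(107 + m\right)$ ($h{\left(m \right)} = \left(m + 4 m\right) \left(107 + m\right) = 5 m \left(107 + m\right)$)
$\sqrt{275326 + h{\left(g{\left(5 \right)} \right)}} = \sqrt{275326 + 5 \left(-6 - 3 \cdot 5^{2}\right) \left(107 - \left(6 + 3 \cdot 5^{2}\right)\right)} = \sqrt{275326 + 5 \left(-6 - 75\right) \left(107 - 81\right)} = \sqrt{275326 + 5 \left(-81\right) \left(107 - 81\right)} = \sqrt{275326 + 5 \left(-81\right) 26} = \sqrt{275326 - 10530} = \sqrt{264796} = 14 \sqrt{1351}$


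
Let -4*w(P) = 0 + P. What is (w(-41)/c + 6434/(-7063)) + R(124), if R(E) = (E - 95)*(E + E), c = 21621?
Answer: 4392579901991/610836492 ≈ 7191.1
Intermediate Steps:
w(P) = -P/4 (w(P) = -(0 + P)/4 = -P/4)
R(E) = 2*E*(-95 + E) (R(E) = (-95 + E)*(2*E) = 2*E*(-95 + E))
(w(-41)/c + 6434/(-7063)) + R(124) = (-¼*(-41)/21621 + 6434/(-7063)) + 2*124*(-95 + 124) = ((41/4)*(1/21621) + 6434*(-1/7063)) + 2*124*29 = (41/86484 - 6434/7063) + 7192 = -556148473/610836492 + 7192 = 4392579901991/610836492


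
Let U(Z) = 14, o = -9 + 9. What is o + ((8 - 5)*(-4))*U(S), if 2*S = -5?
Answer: -168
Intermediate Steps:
o = 0
S = -5/2 (S = (½)*(-5) = -5/2 ≈ -2.5000)
o + ((8 - 5)*(-4))*U(S) = 0 + ((8 - 5)*(-4))*14 = 0 + (3*(-4))*14 = 0 - 12*14 = 0 - 168 = -168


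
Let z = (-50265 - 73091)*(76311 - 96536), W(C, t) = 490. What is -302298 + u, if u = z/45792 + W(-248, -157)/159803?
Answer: -64765614892981/261346392 ≈ -2.4782e+5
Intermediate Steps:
z = 2494875100 (z = -123356*(-20225) = 2494875100)
u = 14238876715835/261346392 (u = 2494875100/45792 + 490/159803 = 2494875100*(1/45792) + 490*(1/159803) = 623718775/11448 + 70/22829 = 14238876715835/261346392 ≈ 54483.)
-302298 + u = -302298 + 14238876715835/261346392 = -64765614892981/261346392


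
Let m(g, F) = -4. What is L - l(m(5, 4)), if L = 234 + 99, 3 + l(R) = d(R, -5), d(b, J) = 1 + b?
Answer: 339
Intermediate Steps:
l(R) = -2 + R (l(R) = -3 + (1 + R) = -2 + R)
L = 333
L - l(m(5, 4)) = 333 - (-2 - 4) = 333 - 1*(-6) = 333 + 6 = 339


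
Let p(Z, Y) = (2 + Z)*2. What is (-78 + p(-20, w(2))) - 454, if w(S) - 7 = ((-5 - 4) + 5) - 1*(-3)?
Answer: -568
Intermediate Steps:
w(S) = 6 (w(S) = 7 + (((-5 - 4) + 5) - 1*(-3)) = 7 + ((-9 + 5) + 3) = 7 + (-4 + 3) = 7 - 1 = 6)
p(Z, Y) = 4 + 2*Z
(-78 + p(-20, w(2))) - 454 = (-78 + (4 + 2*(-20))) - 454 = (-78 + (4 - 40)) - 454 = (-78 - 36) - 454 = -114 - 454 = -568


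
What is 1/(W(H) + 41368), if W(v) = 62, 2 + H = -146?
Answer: 1/41430 ≈ 2.4137e-5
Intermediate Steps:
H = -148 (H = -2 - 146 = -148)
1/(W(H) + 41368) = 1/(62 + 41368) = 1/41430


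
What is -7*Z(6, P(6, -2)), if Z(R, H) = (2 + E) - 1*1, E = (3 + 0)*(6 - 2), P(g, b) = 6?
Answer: -91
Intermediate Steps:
E = 12 (E = 3*4 = 12)
Z(R, H) = 13 (Z(R, H) = (2 + 12) - 1*1 = 14 - 1 = 13)
-7*Z(6, P(6, -2)) = -7*13 = -91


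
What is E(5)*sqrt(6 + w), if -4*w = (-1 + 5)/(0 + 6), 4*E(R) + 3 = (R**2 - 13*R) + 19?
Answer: -sqrt(210) ≈ -14.491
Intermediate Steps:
E(R) = 4 - 13*R/4 + R**2/4 (E(R) = -3/4 + ((R**2 - 13*R) + 19)/4 = -3/4 + (19 + R**2 - 13*R)/4 = -3/4 + (19/4 - 13*R/4 + R**2/4) = 4 - 13*R/4 + R**2/4)
w = -1/6 (w = -(-1 + 5)/(4*(0 + 6)) = -1/6 ≈ -0.16667)
E(5)*sqrt(6 + w) = (4 - 13/4*5 + (1/4)*5**2)*sqrt(6 - 1/6) = (4 - 65/4 + (1/4)*25)*sqrt(35/6) = (4 - 65/4 + 25/4)*(sqrt(210)/6) = -sqrt(210)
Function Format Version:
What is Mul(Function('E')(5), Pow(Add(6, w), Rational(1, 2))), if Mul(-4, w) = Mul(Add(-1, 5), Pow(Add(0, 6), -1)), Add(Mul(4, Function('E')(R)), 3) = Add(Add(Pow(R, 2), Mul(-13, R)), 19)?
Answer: Mul(-1, Pow(210, Rational(1, 2))) ≈ -14.491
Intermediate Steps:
Function('E')(R) = Add(4, Mul(Rational(-13, 4), R), Mul(Rational(1, 4), Pow(R, 2))) (Function('E')(R) = Add(Rational(-3, 4), Mul(Rational(1, 4), Add(Add(Pow(R, 2), Mul(-13, R)), 19))) = Add(Rational(-3, 4), Mul(Rational(1, 4), Add(19, Pow(R, 2), Mul(-13, R)))) = Add(Rational(-3, 4), Add(Rational(19, 4), Mul(Rational(-13, 4), R), Mul(Rational(1, 4), Pow(R, 2)))) = Add(4, Mul(Rational(-13, 4), R), Mul(Rational(1, 4), Pow(R, 2))))
w = Rational(-1, 6) (w = Mul(Rational(-1, 4), Mul(Add(-1, 5), Pow(Add(0, 6), -1))) = Mul(Rational(-1, 4), Mul(4, Pow(6, -1))) = Mul(Rational(-1, 4), Mul(4, Rational(1, 6))) = Mul(Rational(-1, 4), Rational(2, 3)) = Rational(-1, 6) ≈ -0.16667)
Mul(Function('E')(5), Pow(Add(6, w), Rational(1, 2))) = Mul(Add(4, Mul(Rational(-13, 4), 5), Mul(Rational(1, 4), Pow(5, 2))), Pow(Add(6, Rational(-1, 6)), Rational(1, 2))) = Mul(Add(4, Rational(-65, 4), Mul(Rational(1, 4), 25)), Pow(Rational(35, 6), Rational(1, 2))) = Mul(Add(4, Rational(-65, 4), Rational(25, 4)), Mul(Rational(1, 6), Pow(210, Rational(1, 2)))) = Mul(-6, Mul(Rational(1, 6), Pow(210, Rational(1, 2)))) = Mul(-1, Pow(210, Rational(1, 2)))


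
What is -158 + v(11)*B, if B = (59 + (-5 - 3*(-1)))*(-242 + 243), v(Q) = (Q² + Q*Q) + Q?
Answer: 14263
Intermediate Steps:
v(Q) = Q + 2*Q² (v(Q) = (Q² + Q²) + Q = 2*Q² + Q = Q + 2*Q²)
B = 57 (B = (59 + (-5 + 3))*1 = (59 - 2)*1 = 57*1 = 57)
-158 + v(11)*B = -158 + (11*(1 + 2*11))*57 = -158 + (11*(1 + 22))*57 = -158 + (11*23)*57 = -158 + 253*57 = -158 + 14421 = 14263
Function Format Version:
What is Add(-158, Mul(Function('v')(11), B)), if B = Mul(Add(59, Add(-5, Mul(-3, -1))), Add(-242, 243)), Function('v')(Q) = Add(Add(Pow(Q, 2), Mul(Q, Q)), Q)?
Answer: 14263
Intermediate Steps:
Function('v')(Q) = Add(Q, Mul(2, Pow(Q, 2))) (Function('v')(Q) = Add(Add(Pow(Q, 2), Pow(Q, 2)), Q) = Add(Mul(2, Pow(Q, 2)), Q) = Add(Q, Mul(2, Pow(Q, 2))))
B = 57 (B = Mul(Add(59, Add(-5, 3)), 1) = Mul(Add(59, -2), 1) = Mul(57, 1) = 57)
Add(-158, Mul(Function('v')(11), B)) = Add(-158, Mul(Mul(11, Add(1, Mul(2, 11))), 57)) = Add(-158, Mul(Mul(11, Add(1, 22)), 57)) = Add(-158, Mul(Mul(11, 23), 57)) = Add(-158, Mul(253, 57)) = Add(-158, 14421) = 14263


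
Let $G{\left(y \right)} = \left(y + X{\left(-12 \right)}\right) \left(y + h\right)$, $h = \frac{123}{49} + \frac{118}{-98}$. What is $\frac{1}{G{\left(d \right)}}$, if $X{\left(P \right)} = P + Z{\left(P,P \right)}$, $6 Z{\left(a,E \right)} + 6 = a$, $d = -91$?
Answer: $\frac{49}{465870} \approx 0.00010518$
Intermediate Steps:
$Z{\left(a,E \right)} = -1 + \frac{a}{6}$
$h = \frac{64}{49}$ ($h = 123 \cdot \frac{1}{49} + 118 \left(- \frac{1}{98}\right) = \frac{123}{49} - \frac{59}{49} = \frac{64}{49} \approx 1.3061$)
$X{\left(P \right)} = -1 + \frac{7 P}{6}$ ($X{\left(P \right)} = P + \left(-1 + \frac{P}{6}\right) = -1 + \frac{7 P}{6}$)
$G{\left(y \right)} = \left(-15 + y\right) \left(\frac{64}{49} + y\right)$ ($G{\left(y \right)} = \left(y + \left(-1 + \frac{7}{6} \left(-12\right)\right)\right) \left(y + \frac{64}{49}\right) = \left(y - 15\right) \left(\frac{64}{49} + y\right) = \left(-15 + y\right) \left(\frac{64}{49} + y\right)$)
$\frac{1}{G{\left(d \right)}} = \frac{1}{- \frac{960}{49} + \left(-91\right)^{2} - - \frac{8723}{7}} = \frac{1}{- \frac{960}{49} + 8281 + \frac{8723}{7}} = \frac{1}{\frac{465870}{49}} = \frac{49}{465870}$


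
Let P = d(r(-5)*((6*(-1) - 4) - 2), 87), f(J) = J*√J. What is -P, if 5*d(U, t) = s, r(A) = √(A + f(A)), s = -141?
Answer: 141/5 ≈ 28.200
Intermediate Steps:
f(J) = J^(3/2)
r(A) = √(A + A^(3/2))
d(U, t) = -141/5 (d(U, t) = (⅕)*(-141) = -141/5)
P = -141/5 ≈ -28.200
-P = -1*(-141/5) = 141/5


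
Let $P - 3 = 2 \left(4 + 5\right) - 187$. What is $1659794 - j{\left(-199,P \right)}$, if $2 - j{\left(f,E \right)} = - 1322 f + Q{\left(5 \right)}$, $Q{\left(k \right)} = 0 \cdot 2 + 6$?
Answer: $1922876$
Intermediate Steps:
$P = -166$ ($P = 3 + \left(2 \left(4 + 5\right) - 187\right) = 3 + \left(2 \cdot 9 - 187\right) = 3 + \left(18 - 187\right) = 3 - 169 = -166$)
$Q{\left(k \right)} = 6$ ($Q{\left(k \right)} = 0 + 6 = 6$)
$j{\left(f,E \right)} = -4 + 1322 f$ ($j{\left(f,E \right)} = 2 - \left(- 1322 f + 6\right) = 2 - \left(6 - 1322 f\right) = 2 + \left(-6 + 1322 f\right) = -4 + 1322 f$)
$1659794 - j{\left(-199,P \right)} = 1659794 - \left(-4 + 1322 \left(-199\right)\right) = 1659794 - \left(-4 - 263078\right) = 1659794 - -263082 = 1659794 + 263082 = 1922876$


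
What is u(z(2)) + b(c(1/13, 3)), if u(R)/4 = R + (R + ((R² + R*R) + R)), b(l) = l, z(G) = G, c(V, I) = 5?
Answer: 61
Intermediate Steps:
u(R) = 8*R² + 12*R (u(R) = 4*(R + (R + ((R² + R*R) + R))) = 4*(R + (R + ((R² + R²) + R))) = 4*(R + (R + (2*R² + R))) = 4*(R + (R + (R + 2*R²))) = 4*(R + (2*R + 2*R²)) = 4*(2*R² + 3*R) = 8*R² + 12*R)
u(z(2)) + b(c(1/13, 3)) = 4*2*(3 + 2*2) + 5 = 4*2*(3 + 4) + 5 = 4*2*7 + 5 = 56 + 5 = 61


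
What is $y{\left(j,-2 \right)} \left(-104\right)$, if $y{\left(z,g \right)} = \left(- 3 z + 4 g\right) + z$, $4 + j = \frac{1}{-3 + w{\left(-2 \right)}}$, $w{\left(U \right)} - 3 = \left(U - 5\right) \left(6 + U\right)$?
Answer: $- \frac{52}{7} \approx -7.4286$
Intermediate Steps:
$w{\left(U \right)} = 3 + \left(-5 + U\right) \left(6 + U\right)$ ($w{\left(U \right)} = 3 + \left(U - 5\right) \left(6 + U\right) = 3 + \left(-5 + U\right) \left(6 + U\right)$)
$j = - \frac{113}{28}$ ($j = -4 + \frac{1}{-3 - \left(29 - 4\right)} = -4 + \frac{1}{-3 - 25} = -4 + \frac{1}{-28} = -4 - \frac{1}{28} = - \frac{113}{28} \approx -4.0357$)
$y{\left(z,g \right)} = - 2 z + 4 g$
$y{\left(j,-2 \right)} \left(-104\right) = \left(\left(-2\right) \left(- \frac{113}{28}\right) + 4 \left(-2\right)\right) \left(-104\right) = \left(\frac{113}{14} - 8\right) \left(-104\right) = \frac{1}{14} \left(-104\right) = - \frac{52}{7}$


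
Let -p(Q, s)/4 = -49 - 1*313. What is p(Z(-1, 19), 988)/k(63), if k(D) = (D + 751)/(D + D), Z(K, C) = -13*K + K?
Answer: 91224/407 ≈ 224.14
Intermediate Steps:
Z(K, C) = -12*K
k(D) = (751 + D)/(2*D) (k(D) = (751 + D)/((2*D)) = (751 + D)*(1/(2*D)) = (751 + D)/(2*D))
p(Q, s) = 1448 (p(Q, s) = -4*(-49 - 1*313) = -4*(-49 - 313) = -4*(-362) = 1448)
p(Z(-1, 19), 988)/k(63) = 1448/(((1/2)*(751 + 63)/63)) = 1448/(((1/2)*(1/63)*814)) = 1448/(407/63) = 1448*(63/407) = 91224/407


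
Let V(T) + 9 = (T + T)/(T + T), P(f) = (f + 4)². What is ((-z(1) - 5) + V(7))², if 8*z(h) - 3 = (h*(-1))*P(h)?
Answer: 1681/16 ≈ 105.06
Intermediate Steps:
P(f) = (4 + f)²
z(h) = 3/8 - h*(4 + h)²/8 (z(h) = 3/8 + ((h*(-1))*(4 + h)²)/8 = 3/8 + ((-h)*(4 + h)²)/8 = 3/8 + (-h*(4 + h)²)/8 = 3/8 - h*(4 + h)²/8)
V(T) = -8 (V(T) = -9 + (T + T)/(T + T) = -9 + (2*T)/((2*T)) = -9 + (2*T)*(1/(2*T)) = -9 + 1 = -8)
((-z(1) - 5) + V(7))² = ((-(3/8 - ⅛*1*(4 + 1)²) - 5) - 8)² = ((-(3/8 - ⅛*1*5²) - 5) - 8)² = ((-(3/8 - ⅛*1*25) - 5) - 8)² = ((-(3/8 - 25/8) - 5) - 8)² = ((-1*(-11/4) - 5) - 8)² = ((11/4 - 5) - 8)² = (-9/4 - 8)² = (-41/4)² = 1681/16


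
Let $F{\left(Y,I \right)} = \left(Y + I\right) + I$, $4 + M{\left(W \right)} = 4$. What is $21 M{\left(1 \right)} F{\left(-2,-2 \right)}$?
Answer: $0$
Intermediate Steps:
$M{\left(W \right)} = 0$ ($M{\left(W \right)} = -4 + 4 = 0$)
$F{\left(Y,I \right)} = Y + 2 I$ ($F{\left(Y,I \right)} = \left(I + Y\right) + I = Y + 2 I$)
$21 M{\left(1 \right)} F{\left(-2,-2 \right)} = 21 \cdot 0 \left(-2 + 2 \left(-2\right)\right) = 0 \left(-2 - 4\right) = 0 \left(-6\right) = 0$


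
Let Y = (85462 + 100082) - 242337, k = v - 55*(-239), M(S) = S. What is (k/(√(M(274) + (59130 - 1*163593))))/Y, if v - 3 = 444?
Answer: 13592*I*√104189/5917205877 ≈ 0.00074144*I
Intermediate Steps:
v = 447 (v = 3 + 444 = 447)
k = 13592 (k = 447 - 55*(-239) = 447 + 13145 = 13592)
Y = -56793 (Y = 185544 - 242337 = -56793)
(k/(√(M(274) + (59130 - 1*163593))))/Y = (13592/(√(274 + (59130 - 1*163593))))/(-56793) = (13592/(√(274 + (59130 - 163593))))*(-1/56793) = (13592/(√(274 - 104463)))*(-1/56793) = (13592/(√(-104189)))*(-1/56793) = (13592/((I*√104189)))*(-1/56793) = (13592*(-I*√104189/104189))*(-1/56793) = -13592*I*√104189/104189*(-1/56793) = 13592*I*√104189/5917205877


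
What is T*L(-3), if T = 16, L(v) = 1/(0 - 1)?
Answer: -16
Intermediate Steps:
L(v) = -1 (L(v) = 1/(-1) = -1)
T*L(-3) = 16*(-1) = -16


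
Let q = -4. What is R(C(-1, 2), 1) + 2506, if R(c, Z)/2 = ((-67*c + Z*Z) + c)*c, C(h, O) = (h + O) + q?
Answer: 1312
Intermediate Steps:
C(h, O) = -4 + O + h (C(h, O) = (h + O) - 4 = (O + h) - 4 = -4 + O + h)
R(c, Z) = 2*c*(Z² - 66*c) (R(c, Z) = 2*(((-67*c + Z*Z) + c)*c) = 2*(((-67*c + Z²) + c)*c) = 2*(((Z² - 67*c) + c)*c) = 2*((Z² - 66*c)*c) = 2*(c*(Z² - 66*c)) = 2*c*(Z² - 66*c))
R(C(-1, 2), 1) + 2506 = 2*(-4 + 2 - 1)*(1² - 66*(-4 + 2 - 1)) + 2506 = 2*(-3)*(1 - 66*(-3)) + 2506 = 2*(-3)*(1 + 198) + 2506 = 2*(-3)*199 + 2506 = -1194 + 2506 = 1312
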